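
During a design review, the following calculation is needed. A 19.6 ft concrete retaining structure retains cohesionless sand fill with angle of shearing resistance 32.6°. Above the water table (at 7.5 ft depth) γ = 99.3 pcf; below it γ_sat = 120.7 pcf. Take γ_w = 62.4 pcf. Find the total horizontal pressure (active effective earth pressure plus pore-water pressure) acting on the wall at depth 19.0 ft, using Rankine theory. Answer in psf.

K_a = (1 − sin φ)/(1 + sin φ) = 0.2997.
γ' = 120.7 − 62.4 = 58.30 pcf.
Effective vertical stress at 19.0 ft: σ'_v = 99.3×7.5 + 58.30×11.5 = 1415 psf.
σ'_h = K_a σ'_v = 0.2997 × 1415 = 424.2 psf; u = γ_w × 11.5 = 717.6 psf.
Total σ_h = 424.2 + 717.6 = 1142 psf.

1140 psf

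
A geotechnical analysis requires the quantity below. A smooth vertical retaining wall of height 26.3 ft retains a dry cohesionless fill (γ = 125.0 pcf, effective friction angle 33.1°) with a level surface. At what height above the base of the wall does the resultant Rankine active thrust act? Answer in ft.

K_a = 0.2936.
The pressure distribution is triangular, so the resultant acts at H/3 above the base = 26.3/3 = 8.767 ft.

8.77 ft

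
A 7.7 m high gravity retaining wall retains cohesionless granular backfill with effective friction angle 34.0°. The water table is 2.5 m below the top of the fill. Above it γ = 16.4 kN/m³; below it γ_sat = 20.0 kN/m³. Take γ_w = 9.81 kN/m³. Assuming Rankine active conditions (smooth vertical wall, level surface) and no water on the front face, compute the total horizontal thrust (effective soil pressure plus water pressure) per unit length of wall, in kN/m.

K_a = tan²(45° − φ/2) = 0.2827.
γ' = 20.0 − 9.81 = 10.19 kN/m³. Depth below WT = 5.2 m.
σ'_h at WT = K_a γ d_w = 11.59 kPa; at base = 11.59 + K_a γ' × 5.2 = 26.57 kPa.
P₁ (0–2.5 m) = ½×11.59×2.5 = 14.49. P₂ (2.5–7.7 m) = ½(11.59+26.57)×5.2 = 99.22.
P_w = ½ γ_w h₂² = 0.5×9.81×5.2² = 132.6. Total = 14.49+99.22+132.6 = 246.3 kN/m.

246 kN/m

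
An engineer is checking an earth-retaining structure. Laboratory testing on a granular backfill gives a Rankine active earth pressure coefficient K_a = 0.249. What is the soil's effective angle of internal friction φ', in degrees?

37.0°

K_a = tan²(45° − φ/2) ⇒ 45° − φ/2 = arctan(√0.249) = 26.52°.
φ = 2(45° − 26.52°) = 36.96°.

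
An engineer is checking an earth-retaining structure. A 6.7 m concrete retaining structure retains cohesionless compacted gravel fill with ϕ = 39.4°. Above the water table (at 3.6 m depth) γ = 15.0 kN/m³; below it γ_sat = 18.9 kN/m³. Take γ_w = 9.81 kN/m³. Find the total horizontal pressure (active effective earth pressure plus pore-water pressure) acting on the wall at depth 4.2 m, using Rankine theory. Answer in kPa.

K_a = (1 − sin φ)/(1 + sin φ) = 0.2234.
γ' = 18.9 − 9.81 = 9.090 kN/m³.
Effective vertical stress at 4.2 m: σ'_v = 15.0×3.6 + 9.090×0.600 = 59.45 kPa.
σ'_h = K_a σ'_v = 0.2234 × 59.45 = 13.28 kPa; u = γ_w × 0.600 = 5.886 kPa.
Total σ_h = 13.28 + 5.886 = 19.17 kPa.

19.2 kPa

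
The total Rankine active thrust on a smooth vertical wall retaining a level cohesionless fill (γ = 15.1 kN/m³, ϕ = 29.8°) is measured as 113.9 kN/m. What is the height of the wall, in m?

K_a = 0.3360. P_a = ½ K_a γ H² ⇒ H = √(2P_a/(K_a γ)).
H = √(2×113.9/(0.3360×15.1)) = 6.700 m.

6.70 m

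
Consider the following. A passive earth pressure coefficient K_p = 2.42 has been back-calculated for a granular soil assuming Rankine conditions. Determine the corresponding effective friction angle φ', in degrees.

24.5°

K_p = (1+sin φ)/(1−sin φ) ⇒ sin φ = (K_p − 1)/(K_p + 1) = 0.4152.
φ = arcsin(0.4152) = 24.53°.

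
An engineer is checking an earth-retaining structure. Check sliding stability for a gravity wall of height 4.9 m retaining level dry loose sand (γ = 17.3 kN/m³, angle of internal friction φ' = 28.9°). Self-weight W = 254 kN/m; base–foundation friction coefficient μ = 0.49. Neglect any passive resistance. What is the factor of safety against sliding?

1.72

K_a = tan²(45° − 28.9°/2) = 0.3484.
P_a = ½K_aγH² = 0.5×0.3484×17.3×4.9² = 72.35 kN/m, acting at H/3 = 1.633 m above the base.
FS_sliding = μW / P_a = 0.49×254 / 72.35 = 1.720.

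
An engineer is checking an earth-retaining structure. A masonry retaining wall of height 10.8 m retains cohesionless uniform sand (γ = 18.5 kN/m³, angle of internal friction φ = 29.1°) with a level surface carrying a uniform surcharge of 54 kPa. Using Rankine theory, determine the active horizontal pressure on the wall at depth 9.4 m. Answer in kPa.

K_a = (1 − sin φ)/(1 + sin φ) = 0.3456.
σ_v = γz + q = 18.5 × 9.4 + 54 = 227.9 kPa.
σ_h = K_a σ_v = 0.3456 × 227.9 = 78.76 kPa.

78.8 kPa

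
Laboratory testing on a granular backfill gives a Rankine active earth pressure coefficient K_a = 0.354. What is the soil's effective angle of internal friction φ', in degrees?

K_a = tan²(45° − φ/2) ⇒ 45° − φ/2 = arctan(√0.354) = 30.75°.
φ = 2(45° − 30.75°) = 28.50°.

28.5°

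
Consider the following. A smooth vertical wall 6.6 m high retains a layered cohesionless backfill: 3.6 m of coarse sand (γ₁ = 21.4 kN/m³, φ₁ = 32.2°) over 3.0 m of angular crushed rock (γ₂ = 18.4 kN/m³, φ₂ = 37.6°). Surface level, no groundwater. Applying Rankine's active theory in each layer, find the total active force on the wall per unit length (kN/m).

K_a1 = tan²(45°−32.2°/2) = 0.3047; K_a2 = tan²(45°−37.6°/2) = 0.2421.
Layer 1: σ at base = K_a1 γ₁ h₁ = 23.48 kPa; P₁ = ½×23.48×3.6 = 42.26.
Layer 2: σ_v at top = γ₁h₁ = 77.04; σ_h top = K_a2×77.04 = 18.65; σ_h base = K_a2×(77.04+18.4×3.0) = 32.02.
P₂ = ½(18.65+32.02)×3.0 = 76.01. Total P_a = 42.26+76.01 = 118.3 kN/m.

118 kN/m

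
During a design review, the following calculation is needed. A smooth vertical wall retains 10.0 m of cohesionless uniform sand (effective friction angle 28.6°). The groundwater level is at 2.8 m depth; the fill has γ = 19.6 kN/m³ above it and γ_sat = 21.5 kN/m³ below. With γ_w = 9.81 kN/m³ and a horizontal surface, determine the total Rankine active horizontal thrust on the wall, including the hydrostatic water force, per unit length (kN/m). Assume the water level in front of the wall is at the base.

K_a = tan²(45° − φ/2) = 0.3525.
γ' = 21.5 − 9.81 = 11.69 kN/m³. Depth below WT = 7.2 m.
σ'_h at WT = K_a γ d_w = 19.35 kPa; at base = 19.35 + K_a γ' × 7.2 = 49.02 kPa.
P₁ (0–2.8 m) = ½×19.35×2.8 = 27.09. P₂ (2.8–10.0 m) = ½(19.35+49.02)×7.2 = 246.1.
P_w = ½ γ_w h₂² = 0.5×9.81×7.2² = 254.3. Total = 27.09+246.1+254.3 = 527.5 kN/m.

527 kN/m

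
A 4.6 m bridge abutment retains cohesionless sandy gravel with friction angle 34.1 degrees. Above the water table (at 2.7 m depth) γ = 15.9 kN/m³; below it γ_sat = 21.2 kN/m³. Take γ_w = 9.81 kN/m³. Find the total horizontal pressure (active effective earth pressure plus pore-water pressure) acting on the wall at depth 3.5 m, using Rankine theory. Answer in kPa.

K_a = (1 − sin φ)/(1 + sin φ) = 0.2815.
γ' = 21.2 − 9.81 = 11.39 kN/m³.
Effective vertical stress at 3.5 m: σ'_v = 15.9×2.7 + 11.39×0.800 = 52.04 kPa.
σ'_h = K_a σ'_v = 0.2815 × 52.04 = 14.65 kPa; u = γ_w × 0.800 = 7.848 kPa.
Total σ_h = 14.65 + 7.848 = 22.50 kPa.

22.5 kPa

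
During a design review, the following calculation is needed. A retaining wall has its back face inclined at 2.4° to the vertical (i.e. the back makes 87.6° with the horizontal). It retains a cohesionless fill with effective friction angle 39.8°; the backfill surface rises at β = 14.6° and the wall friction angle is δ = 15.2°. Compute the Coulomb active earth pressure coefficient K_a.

0.255

K_a = sin²(α+φ) / [sin²α · sin(α−δ) · (1 + √{sin(φ+δ)sin(φ−β) / (sin(α−δ)sin(α+β))})²].
With α = 87.6°, φ = 39.8°, δ = 15.2°, β = 14.6°: K_a = 0.2553.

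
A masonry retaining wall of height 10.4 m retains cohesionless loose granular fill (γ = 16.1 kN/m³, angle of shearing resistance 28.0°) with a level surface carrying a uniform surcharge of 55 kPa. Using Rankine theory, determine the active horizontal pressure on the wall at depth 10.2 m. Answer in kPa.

79.1 kPa

K_a = (1 − sin φ)/(1 + sin φ) = 0.3610.
σ_v = γz + q = 16.1 × 10.2 + 55 = 219.2 kPa.
σ_h = K_a σ_v = 0.3610 × 219.2 = 79.15 kPa.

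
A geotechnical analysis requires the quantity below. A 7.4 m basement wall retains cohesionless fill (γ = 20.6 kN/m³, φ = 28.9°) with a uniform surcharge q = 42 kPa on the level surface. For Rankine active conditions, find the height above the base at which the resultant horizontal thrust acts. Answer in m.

K_a = 0.3484.
Triangular part P₁ = ½K_aγH² = 196.5 at H/3 = 2.467 m; rectangular part P₂ = K_a q H = 108.3 at H/2 = 3.700 m.
ȳ = (P₁·2.467 + P₂·3.700)/(P₁+P₂) = 2.905 m.

2.90 m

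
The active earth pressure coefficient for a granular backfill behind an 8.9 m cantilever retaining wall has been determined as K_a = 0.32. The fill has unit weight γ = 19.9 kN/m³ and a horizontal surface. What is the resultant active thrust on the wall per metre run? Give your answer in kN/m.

P = ½ K_a γ H² = 0.5 × 0.32 × 19.9 × 8.9² = 252.2 kN/m.

252 kN/m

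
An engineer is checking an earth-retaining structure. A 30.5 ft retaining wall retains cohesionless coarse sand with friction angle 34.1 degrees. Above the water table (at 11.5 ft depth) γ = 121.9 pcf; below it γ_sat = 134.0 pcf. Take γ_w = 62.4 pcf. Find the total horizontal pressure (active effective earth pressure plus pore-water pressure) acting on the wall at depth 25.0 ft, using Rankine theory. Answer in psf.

1510 psf

K_a = (1 − sin φ)/(1 + sin φ) = 0.2815.
γ' = 134.0 − 62.4 = 71.60 pcf.
Effective vertical stress at 25.0 ft: σ'_v = 121.9×11.5 + 71.60×13.5 = 2368 psf.
σ'_h = K_a σ'_v = 0.2815 × 2368 = 666.8 psf; u = γ_w × 13.5 = 842.4 psf.
Total σ_h = 666.8 + 842.4 = 1509 psf.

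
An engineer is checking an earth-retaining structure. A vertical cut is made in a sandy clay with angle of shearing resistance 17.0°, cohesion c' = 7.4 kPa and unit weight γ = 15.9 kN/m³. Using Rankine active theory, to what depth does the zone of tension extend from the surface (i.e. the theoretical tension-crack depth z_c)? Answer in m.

1.26 m

K_a = tan²(45° − 17.0°/2) = 0.5475; √K_a = 0.7400.
The active pressure is zero where K_a γ z = 2c√K_a, so z_c = 2c/(γ√K_a) = 2×7.4/(15.9×0.7400) = 1.258 m.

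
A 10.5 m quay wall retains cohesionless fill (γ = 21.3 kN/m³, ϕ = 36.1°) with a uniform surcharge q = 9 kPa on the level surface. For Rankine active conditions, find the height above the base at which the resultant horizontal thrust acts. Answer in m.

K_a = 0.2585.
Triangular part P₁ = ½K_aγH² = 303.5 at H/3 = 3.500 m; rectangular part P₂ = K_a q H = 24.43 at H/2 = 5.250 m.
ȳ = (P₁·3.500 + P₂·5.250)/(P₁+P₂) = 3.630 m.

3.63 m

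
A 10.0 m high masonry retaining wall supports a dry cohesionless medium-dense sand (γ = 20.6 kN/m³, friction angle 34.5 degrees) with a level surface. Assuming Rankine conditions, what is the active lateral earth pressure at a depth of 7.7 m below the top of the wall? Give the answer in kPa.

K_a = (1 − sin φ)/(1 + sin φ) = 0.2768.
σ_h = K_a γ z = 0.2768 × 20.6 × 7.7 = 43.91 kPa.

43.9 kPa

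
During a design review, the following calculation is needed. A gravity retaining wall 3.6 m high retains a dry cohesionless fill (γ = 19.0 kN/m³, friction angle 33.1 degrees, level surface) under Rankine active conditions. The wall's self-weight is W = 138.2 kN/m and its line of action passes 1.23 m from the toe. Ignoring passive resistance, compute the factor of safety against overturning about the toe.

3.92

K_a = tan²(45° − 33.1°/2) = 0.2936.
P_a = ½K_aγH² = 0.5×0.2936×19.0×3.6² = 36.15 kN/m, acting at H/3 = 1.200 m above the base.
Overturning moment M_o = P_a × H/3 = 36.15 × 1.200 = 43.37.
Resisting moment M_r = W × 1.23 = 138.2 × 1.23 = 170.0.
FS_overturning = M_r/M_o = 170.0/43.37 = 3.919.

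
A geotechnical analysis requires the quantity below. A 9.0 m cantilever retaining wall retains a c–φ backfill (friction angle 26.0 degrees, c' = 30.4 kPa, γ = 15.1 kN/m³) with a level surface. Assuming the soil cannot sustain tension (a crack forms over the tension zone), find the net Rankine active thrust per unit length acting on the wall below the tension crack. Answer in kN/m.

19.3 kN/m

K_a = 0.3905; √K_a = 0.6249.
Tension-crack depth z_c = 2c/(γ√K_a) = 2×30.4/(15.1×0.6249) = 6.444 m.
σ_a at base = K_a γ H − 2c√K_a = 0.3905×15.1×9.0 − 2×30.4×0.6249 = 15.07 kPa.
P_a = ½ × 15.07 × (H − z_c) = 0.5×15.07×2.556 = 19.26 kN/m.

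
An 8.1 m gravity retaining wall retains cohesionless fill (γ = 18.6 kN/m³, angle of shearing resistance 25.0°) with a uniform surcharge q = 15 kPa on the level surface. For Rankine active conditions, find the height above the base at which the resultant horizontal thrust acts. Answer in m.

K_a = 0.4059.
Triangular part P₁ = ½K_aγH² = 247.6 at H/3 = 2.700 m; rectangular part P₂ = K_a q H = 49.31 at H/2 = 4.050 m.
ȳ = (P₁·2.700 + P₂·4.050)/(P₁+P₂) = 2.924 m.

2.92 m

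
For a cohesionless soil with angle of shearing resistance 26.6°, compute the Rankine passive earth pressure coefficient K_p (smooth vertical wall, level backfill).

2.62

K_p = (1 + sin φ)/(1 − sin φ) = tan²(45° + 26.6°/2) = 2.622.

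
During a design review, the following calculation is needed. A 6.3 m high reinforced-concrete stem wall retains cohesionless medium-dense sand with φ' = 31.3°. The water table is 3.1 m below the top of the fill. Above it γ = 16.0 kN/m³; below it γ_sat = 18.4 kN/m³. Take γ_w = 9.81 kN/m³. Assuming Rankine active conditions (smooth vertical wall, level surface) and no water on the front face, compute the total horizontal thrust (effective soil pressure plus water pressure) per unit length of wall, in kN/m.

139 kN/m

K_a = tan²(45° − φ/2) = 0.3162.
γ' = 18.4 − 9.81 = 8.590 kN/m³. Depth below WT = 3.2 m.
σ'_h at WT = K_a γ d_w = 15.68 kPa; at base = 15.68 + K_a γ' × 3.2 = 24.38 kPa.
P₁ (0–3.1 m) = ½×15.68×3.1 = 24.31. P₂ (3.1–6.3 m) = ½(15.68+24.38)×3.2 = 64.10.
P_w = ½ γ_w h₂² = 0.5×9.81×3.2² = 50.23. Total = 24.31+64.10+50.23 = 138.6 kN/m.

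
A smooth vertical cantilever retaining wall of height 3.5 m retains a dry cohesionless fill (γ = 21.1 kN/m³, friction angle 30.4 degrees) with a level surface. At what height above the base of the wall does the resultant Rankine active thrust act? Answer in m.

K_a = 0.3280.
The pressure distribution is triangular, so the resultant acts at H/3 above the base = 3.5/3 = 1.167 m.

1.17 m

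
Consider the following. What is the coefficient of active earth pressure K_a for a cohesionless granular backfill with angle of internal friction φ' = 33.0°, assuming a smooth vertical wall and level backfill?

0.295

K_a = tan²(45° − φ/2) = tan²(28.50°) = 0.2948.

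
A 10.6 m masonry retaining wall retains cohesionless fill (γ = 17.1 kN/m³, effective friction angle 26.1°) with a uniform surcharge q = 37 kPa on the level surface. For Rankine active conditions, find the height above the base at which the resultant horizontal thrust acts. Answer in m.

K_a = 0.3889.
Triangular part P₁ = ½K_aγH² = 373.7 at H/3 = 3.533 m; rectangular part P₂ = K_a q H = 152.5 at H/2 = 5.300 m.
ȳ = (P₁·3.533 + P₂·5.300)/(P₁+P₂) = 4.045 m.

4.05 m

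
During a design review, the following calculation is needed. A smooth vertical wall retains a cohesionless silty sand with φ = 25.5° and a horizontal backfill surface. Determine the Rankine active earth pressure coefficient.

0.398

K_a = tan²(45° − φ/2) = tan²(32.25°) = 0.3981.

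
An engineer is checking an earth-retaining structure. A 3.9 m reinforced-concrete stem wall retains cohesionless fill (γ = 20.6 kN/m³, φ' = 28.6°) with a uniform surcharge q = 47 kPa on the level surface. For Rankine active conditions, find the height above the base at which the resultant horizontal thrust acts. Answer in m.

1.65 m

K_a = 0.3525.
Triangular part P₁ = ½K_aγH² = 55.23 at H/3 = 1.300 m; rectangular part P₂ = K_a q H = 64.62 at H/2 = 1.950 m.
ȳ = (P₁·1.300 + P₂·1.950)/(P₁+P₂) = 1.650 m.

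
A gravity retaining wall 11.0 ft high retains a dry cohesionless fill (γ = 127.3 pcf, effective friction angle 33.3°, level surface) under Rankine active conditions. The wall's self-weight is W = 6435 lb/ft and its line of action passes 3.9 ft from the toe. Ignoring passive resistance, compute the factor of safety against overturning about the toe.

3.05

K_a = tan²(45° − 33.3°/2) = 0.2911.
P_a = ½K_aγH² = 0.5×0.2911×127.3×11.0² = 2242 lb/ft, acting at H/3 = 3.667 ft above the base.
Overturning moment M_o = P_a × H/3 = 2242 × 3.667 = 8222.
Resisting moment M_r = W × 3.9 = 6435 × 3.9 = 25100.
FS_overturning = M_r/M_o = 25100/8222 = 3.053.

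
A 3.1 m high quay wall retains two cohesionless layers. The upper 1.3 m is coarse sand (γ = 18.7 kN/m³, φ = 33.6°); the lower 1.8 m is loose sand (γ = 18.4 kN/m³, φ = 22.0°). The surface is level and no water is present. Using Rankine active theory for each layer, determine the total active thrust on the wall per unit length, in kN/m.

K_a1 = tan²(45°−33.6°/2) = 0.2875; K_a2 = tan²(45°−22.0°/2) = 0.4550.
Layer 1: σ at base = K_a1 γ₁ h₁ = 6.989 kPa; P₁ = ½×6.989×1.3 = 4.543.
Layer 2: σ_v at top = γ₁h₁ = 24.31; σ_h top = K_a2×24.31 = 11.06; σ_h base = K_a2×(24.31+18.4×1.8) = 26.13.
P₂ = ½(11.06+26.13)×1.8 = 33.47. Total P_a = 4.543+33.47 = 38.01 kN/m.

38.0 kN/m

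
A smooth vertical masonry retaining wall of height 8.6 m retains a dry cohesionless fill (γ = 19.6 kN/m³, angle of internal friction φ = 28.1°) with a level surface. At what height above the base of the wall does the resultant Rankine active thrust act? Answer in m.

2.87 m

K_a = 0.3596.
The pressure distribution is triangular, so the resultant acts at H/3 above the base = 8.6/3 = 2.867 m.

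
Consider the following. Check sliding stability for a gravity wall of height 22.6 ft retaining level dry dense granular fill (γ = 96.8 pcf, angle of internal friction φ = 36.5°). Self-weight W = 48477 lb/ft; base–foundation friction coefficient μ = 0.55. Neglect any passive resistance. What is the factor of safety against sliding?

K_a = tan²(45° − 36.5°/2) = 0.2541.
P_a = ½K_aγH² = 0.5×0.2541×96.8×22.6² = 6281 lb/ft, acting at H/3 = 7.533 ft above the base.
FS_sliding = μW / P_a = 0.55×48477 / 6281 = 4.245.

4.25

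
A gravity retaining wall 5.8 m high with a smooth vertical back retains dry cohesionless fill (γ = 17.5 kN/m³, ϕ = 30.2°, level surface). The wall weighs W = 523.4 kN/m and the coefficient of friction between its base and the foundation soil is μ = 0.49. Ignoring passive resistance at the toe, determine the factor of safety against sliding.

2.64

K_a = tan²(45° − 30.2°/2) = 0.3307.
P_a = ½K_aγH² = 0.5×0.3307×17.5×5.8² = 97.33 kN/m, acting at H/3 = 1.933 m above the base.
FS_sliding = μW / P_a = 0.49×523.4 / 97.33 = 2.635.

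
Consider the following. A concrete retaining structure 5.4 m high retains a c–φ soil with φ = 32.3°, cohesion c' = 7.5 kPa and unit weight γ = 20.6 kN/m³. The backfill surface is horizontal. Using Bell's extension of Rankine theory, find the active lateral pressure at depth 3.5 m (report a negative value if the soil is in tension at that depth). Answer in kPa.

K_a = (1 − sin φ)/(1 + sin φ) = 0.3035.
σ_a = K_a γ z − 2c√K_a = 0.3035×20.6×3.5 − 2×7.5×0.5509 = 13.62 kPa.

13.6 kPa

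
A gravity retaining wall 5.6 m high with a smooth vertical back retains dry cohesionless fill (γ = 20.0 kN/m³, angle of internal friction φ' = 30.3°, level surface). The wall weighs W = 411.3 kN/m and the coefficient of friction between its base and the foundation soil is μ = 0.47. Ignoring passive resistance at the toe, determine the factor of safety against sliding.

1.87

K_a = tan²(45° − 30.3°/2) = 0.3293.
P_a = ½K_aγH² = 0.5×0.3293×20.0×5.6² = 103.3 kN/m, acting at H/3 = 1.867 m above the base.
FS_sliding = μW / P_a = 0.47×411.3 / 103.3 = 1.872.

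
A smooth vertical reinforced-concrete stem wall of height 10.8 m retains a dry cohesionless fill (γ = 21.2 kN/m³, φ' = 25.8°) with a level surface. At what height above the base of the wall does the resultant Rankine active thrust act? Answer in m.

K_a = 0.3935.
The pressure distribution is triangular, so the resultant acts at H/3 above the base = 10.8/3 = 3.600 m.

3.60 m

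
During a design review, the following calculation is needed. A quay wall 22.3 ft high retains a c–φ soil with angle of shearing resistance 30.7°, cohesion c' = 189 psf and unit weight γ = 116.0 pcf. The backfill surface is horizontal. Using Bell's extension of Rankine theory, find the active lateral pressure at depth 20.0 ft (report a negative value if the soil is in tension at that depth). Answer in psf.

537 psf

K_a = (1 − sin φ)/(1 + sin φ) = 0.3240.
σ_a = K_a γ z − 2c√K_a = 0.3240×116.0×20.0 − 2×189×0.5692 = 536.6 psf.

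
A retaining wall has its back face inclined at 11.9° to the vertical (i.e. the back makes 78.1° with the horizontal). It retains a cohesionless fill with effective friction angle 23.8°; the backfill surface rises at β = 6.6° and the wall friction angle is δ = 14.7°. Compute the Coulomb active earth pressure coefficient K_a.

0.528

K_a = sin²(α+φ) / [sin²α · sin(α−δ) · (1 + √{sin(φ+δ)sin(φ−β) / (sin(α−δ)sin(α+β))})²].
With α = 78.1°, φ = 23.8°, δ = 14.7°, β = 6.6°: K_a = 0.5285.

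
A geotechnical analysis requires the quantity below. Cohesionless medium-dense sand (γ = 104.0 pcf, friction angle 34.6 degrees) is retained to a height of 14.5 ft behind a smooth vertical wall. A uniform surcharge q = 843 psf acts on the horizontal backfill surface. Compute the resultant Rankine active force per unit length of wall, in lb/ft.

6380 lb/ft

K_a = tan²(45° − φ/2) = 0.2756.
Soil triangle: ½ K_a γ H² = 0.5×0.2756×104.0×14.5² = 3014 lb/ft.
Surcharge rectangle: K_a q H = 0.2756×843×14.5 = 3369 lb/ft.
Total = 3014 + 3369 = 6383 lb/ft.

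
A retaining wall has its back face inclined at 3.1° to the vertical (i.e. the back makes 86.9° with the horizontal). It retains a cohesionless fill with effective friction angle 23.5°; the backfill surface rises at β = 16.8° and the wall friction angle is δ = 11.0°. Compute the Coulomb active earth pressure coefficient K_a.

0.568

K_a = sin²(α+φ) / [sin²α · sin(α−δ) · (1 + √{sin(φ+δ)sin(φ−β) / (sin(α−δ)sin(α+β))})²].
With α = 86.9°, φ = 23.5°, δ = 11.0°, β = 16.8°: K_a = 0.5679.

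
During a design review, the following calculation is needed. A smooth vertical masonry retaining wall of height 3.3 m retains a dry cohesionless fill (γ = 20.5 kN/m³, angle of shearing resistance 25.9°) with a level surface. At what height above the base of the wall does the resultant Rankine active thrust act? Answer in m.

1.10 m

K_a = 0.3920.
The pressure distribution is triangular, so the resultant acts at H/3 above the base = 3.3/3 = 1.100 m.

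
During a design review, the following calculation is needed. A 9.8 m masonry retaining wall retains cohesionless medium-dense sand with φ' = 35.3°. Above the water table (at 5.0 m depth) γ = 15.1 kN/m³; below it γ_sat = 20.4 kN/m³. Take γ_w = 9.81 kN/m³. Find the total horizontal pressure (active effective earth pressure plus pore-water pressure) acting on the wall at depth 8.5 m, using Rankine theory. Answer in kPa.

64.5 kPa

K_a = (1 − sin φ)/(1 + sin φ) = 0.2675.
γ' = 20.4 − 9.81 = 10.59 kN/m³.
Effective vertical stress at 8.5 m: σ'_v = 15.1×5.0 + 10.59×3.50 = 112.6 kPa.
σ'_h = K_a σ'_v = 0.2675 × 112.6 = 30.12 kPa; u = γ_w × 3.50 = 34.34 kPa.
Total σ_h = 30.12 + 34.34 = 64.45 kPa.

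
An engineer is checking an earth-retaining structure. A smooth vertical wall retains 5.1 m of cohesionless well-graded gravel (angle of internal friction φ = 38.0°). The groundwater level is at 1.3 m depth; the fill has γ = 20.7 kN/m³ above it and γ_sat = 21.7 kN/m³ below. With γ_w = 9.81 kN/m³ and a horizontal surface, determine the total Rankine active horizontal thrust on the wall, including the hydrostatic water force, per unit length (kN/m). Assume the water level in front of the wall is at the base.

120 kN/m

K_a = tan²(45° − φ/2) = 0.2379.
γ' = 21.7 − 9.81 = 11.89 kN/m³. Depth below WT = 3.8 m.
σ'_h at WT = K_a γ d_w = 6.401 kPa; at base = 6.401 + K_a γ' × 3.8 = 17.15 kPa.
P₁ (0–1.3 m) = ½×6.401×1.3 = 4.161. P₂ (1.3–5.1 m) = ½(6.401+17.15)×3.8 = 44.75.
P_w = ½ γ_w h₂² = 0.5×9.81×3.8² = 70.83. Total = 4.161+44.75+70.83 = 119.7 kN/m.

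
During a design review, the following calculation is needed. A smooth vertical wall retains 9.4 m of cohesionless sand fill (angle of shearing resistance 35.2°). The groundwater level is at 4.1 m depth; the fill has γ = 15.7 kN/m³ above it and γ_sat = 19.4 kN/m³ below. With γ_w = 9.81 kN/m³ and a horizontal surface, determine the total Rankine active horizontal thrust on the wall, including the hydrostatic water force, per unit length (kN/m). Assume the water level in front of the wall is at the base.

301 kN/m

K_a = tan²(45° − φ/2) = 0.2687.
γ' = 19.4 − 9.81 = 9.590 kN/m³. Depth below WT = 5.3 m.
σ'_h at WT = K_a γ d_w = 17.30 kPa; at base = 17.30 + K_a γ' × 5.3 = 30.95 kPa.
P₁ (0–4.1 m) = ½×17.30×4.1 = 35.46. P₂ (4.1–9.4 m) = ½(17.30+30.95)×5.3 = 127.9.
P_w = ½ γ_w h₂² = 0.5×9.81×5.3² = 137.8. Total = 35.46+127.9+137.8 = 301.1 kN/m.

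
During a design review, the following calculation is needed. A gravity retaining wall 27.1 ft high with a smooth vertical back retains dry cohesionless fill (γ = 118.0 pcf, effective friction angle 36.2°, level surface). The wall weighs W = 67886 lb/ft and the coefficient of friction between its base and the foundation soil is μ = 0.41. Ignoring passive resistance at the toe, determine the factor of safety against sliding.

2.50

K_a = tan²(45° − 36.2°/2) = 0.2574.
P_a = ½K_aγH² = 0.5×0.2574×118.0×27.1² = 11150 lb/ft, acting at H/3 = 9.033 ft above the base.
FS_sliding = μW / P_a = 0.41×67886 / 11150 = 2.496.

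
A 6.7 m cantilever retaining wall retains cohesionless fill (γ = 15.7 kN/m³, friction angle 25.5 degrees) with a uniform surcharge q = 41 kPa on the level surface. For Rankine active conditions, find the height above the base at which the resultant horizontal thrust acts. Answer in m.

K_a = 0.3981.
Triangular part P₁ = ½K_aγH² = 140.3 at H/3 = 2.233 m; rectangular part P₂ = K_a q H = 109.4 at H/2 = 3.350 m.
ȳ = (P₁·2.233 + P₂·3.350)/(P₁+P₂) = 2.722 m.

2.72 m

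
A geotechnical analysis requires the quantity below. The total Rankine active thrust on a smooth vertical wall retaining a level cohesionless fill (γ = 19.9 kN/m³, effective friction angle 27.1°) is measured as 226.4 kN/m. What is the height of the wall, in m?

K_a = 0.3741. P_a = ½ K_a γ H² ⇒ H = √(2P_a/(K_a γ)).
H = √(2×226.4/(0.3741×19.9)) = 7.799 m.

7.80 m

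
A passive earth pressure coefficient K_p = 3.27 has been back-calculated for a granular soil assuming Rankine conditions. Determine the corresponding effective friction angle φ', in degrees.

K_p = (1+sin φ)/(1−sin φ) ⇒ sin φ = (K_p − 1)/(K_p + 1) = 0.5316.
φ = arcsin(0.5316) = 32.11°.

32.1°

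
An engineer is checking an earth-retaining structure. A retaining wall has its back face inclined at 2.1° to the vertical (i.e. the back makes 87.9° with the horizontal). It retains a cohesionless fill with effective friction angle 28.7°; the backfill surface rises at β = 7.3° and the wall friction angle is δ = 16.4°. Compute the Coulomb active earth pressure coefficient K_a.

K_a = sin²(α+φ) / [sin²α · sin(α−δ) · (1 + √{sin(φ+δ)sin(φ−β) / (sin(α−δ)sin(α+β))})²].
With α = 87.9°, φ = 28.7°, δ = 16.4°, β = 7.3°: K_a = 0.3639.

0.364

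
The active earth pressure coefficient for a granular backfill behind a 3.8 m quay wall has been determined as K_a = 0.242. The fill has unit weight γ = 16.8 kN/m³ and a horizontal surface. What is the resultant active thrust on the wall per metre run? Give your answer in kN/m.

P = ½ K_a γ H² = 0.5 × 0.242 × 16.8 × 3.8² = 29.35 kN/m.

29.4 kN/m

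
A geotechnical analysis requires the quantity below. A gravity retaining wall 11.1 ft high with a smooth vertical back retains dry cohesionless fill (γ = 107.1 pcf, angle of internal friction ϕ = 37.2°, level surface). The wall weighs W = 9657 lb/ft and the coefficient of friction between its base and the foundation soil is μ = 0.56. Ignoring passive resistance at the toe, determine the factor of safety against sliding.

K_a = tan²(45° − 37.2°/2) = 0.2464.
P_a = ½K_aγH² = 0.5×0.2464×107.1×11.1² = 1626 lb/ft, acting at H/3 = 3.700 ft above the base.
FS_sliding = μW / P_a = 0.56×9657 / 1626 = 3.326.

3.33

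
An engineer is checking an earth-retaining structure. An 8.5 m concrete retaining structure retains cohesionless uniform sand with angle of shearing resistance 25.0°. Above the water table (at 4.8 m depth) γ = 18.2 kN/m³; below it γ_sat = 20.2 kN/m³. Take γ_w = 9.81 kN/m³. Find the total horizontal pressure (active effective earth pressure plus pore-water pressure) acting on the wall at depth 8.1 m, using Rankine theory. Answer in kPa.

K_a = (1 − sin φ)/(1 + sin φ) = 0.4059.
γ' = 20.2 − 9.81 = 10.39 kN/m³.
Effective vertical stress at 8.1 m: σ'_v = 18.2×4.8 + 10.39×3.30 = 121.6 kPa.
σ'_h = K_a σ'_v = 0.4059 × 121.6 = 49.37 kPa; u = γ_w × 3.30 = 32.37 kPa.
Total σ_h = 49.37 + 32.37 = 81.74 kPa.

81.7 kPa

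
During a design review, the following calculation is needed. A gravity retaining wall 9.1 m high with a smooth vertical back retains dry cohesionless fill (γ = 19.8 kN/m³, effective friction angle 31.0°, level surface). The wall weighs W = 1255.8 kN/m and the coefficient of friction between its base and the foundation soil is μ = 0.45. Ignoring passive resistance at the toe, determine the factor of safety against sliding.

K_a = tan²(45° − 31.0°/2) = 0.3201.
P_a = ½K_aγH² = 0.5×0.3201×19.8×9.1² = 262.4 kN/m, acting at H/3 = 3.033 m above the base.
FS_sliding = μW / P_a = 0.45×1255.8 / 262.4 = 2.153.

2.15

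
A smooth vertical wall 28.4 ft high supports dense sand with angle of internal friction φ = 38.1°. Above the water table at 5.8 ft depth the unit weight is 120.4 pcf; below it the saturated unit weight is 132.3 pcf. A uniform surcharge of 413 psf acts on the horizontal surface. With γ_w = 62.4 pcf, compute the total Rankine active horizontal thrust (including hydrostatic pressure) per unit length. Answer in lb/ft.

27200 lb/ft

K_a = tan²(45° − φ/2) = 0.2368.
γ' = 132.3 − 62.4 = 69.90 pcf. h₂ = H − d_w = 22.6 ft.
σ'_h: at surface K_a·q = 97.81; at WT K_a(q+γd_w) = 263.2; at base K_a(q+γd_w+γ'h₂) = 637.3 psf.
P₁ = ½(97.81+263.2)×5.8 = 1047; P₂ = ½(263.2+637.3)×22.6 = 10180; P_w = ½γ_w h₂² = 15940.
Total = 1047+10180+15940 = 27160 lb/ft.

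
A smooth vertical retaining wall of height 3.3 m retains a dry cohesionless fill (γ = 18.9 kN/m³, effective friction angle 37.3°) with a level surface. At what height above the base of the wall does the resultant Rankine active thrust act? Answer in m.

K_a = 0.2453.
The pressure distribution is triangular, so the resultant acts at H/3 above the base = 3.3/3 = 1.100 m.

1.10 m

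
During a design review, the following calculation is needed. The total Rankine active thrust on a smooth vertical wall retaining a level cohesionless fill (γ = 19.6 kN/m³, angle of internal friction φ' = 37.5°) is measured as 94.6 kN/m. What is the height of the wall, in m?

6.30 m

K_a = 0.2432. P_a = ½ K_a γ H² ⇒ H = √(2P_a/(K_a γ)).
H = √(2×94.6/(0.2432×19.6)) = 6.300 m.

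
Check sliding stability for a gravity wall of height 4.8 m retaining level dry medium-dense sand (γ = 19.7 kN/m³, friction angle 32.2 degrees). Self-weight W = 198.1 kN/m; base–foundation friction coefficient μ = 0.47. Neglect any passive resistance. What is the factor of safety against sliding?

1.35

K_a = tan²(45° − 32.2°/2) = 0.3047.
P_a = ½K_aγH² = 0.5×0.3047×19.7×4.8² = 69.16 kN/m, acting at H/3 = 1.600 m above the base.
FS_sliding = μW / P_a = 0.47×198.1 / 69.16 = 1.346.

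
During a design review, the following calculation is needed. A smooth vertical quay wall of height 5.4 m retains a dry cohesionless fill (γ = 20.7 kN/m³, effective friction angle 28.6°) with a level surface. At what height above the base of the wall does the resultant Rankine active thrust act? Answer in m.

1.80 m

K_a = 0.3525.
The pressure distribution is triangular, so the resultant acts at H/3 above the base = 5.4/3 = 1.800 m.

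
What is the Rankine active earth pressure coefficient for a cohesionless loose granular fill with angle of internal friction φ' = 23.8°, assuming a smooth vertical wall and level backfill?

0.425

K_a = (1 − sin φ)/(1 + sin φ) = (1 − sin 23.8°)/(1 + sin 23.8°) = 0.4250.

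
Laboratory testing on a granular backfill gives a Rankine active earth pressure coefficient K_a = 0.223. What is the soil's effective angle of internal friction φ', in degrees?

39.4°

K_a = tan²(45° − φ/2) ⇒ 45° − φ/2 = arctan(√0.223) = 25.28°.
φ = 2(45° − 25.28°) = 39.44°.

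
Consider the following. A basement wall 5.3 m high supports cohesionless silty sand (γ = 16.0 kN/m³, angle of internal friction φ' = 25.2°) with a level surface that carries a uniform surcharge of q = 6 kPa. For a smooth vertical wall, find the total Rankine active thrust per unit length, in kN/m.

K_a = tan²(45° − φ/2) = 0.4027.
Soil triangle: ½ K_a γ H² = 0.5×0.4027×16.0×5.3² = 90.50 kN/m.
Surcharge rectangle: K_a q H = 0.4027×6×5.3 = 12.81 kN/m.
Total = 90.50 + 12.81 = 103.3 kN/m.

103 kN/m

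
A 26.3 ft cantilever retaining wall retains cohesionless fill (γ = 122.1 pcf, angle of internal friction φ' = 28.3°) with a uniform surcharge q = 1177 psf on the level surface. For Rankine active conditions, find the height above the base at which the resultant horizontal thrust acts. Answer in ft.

K_a = 0.3568.
Triangular part P₁ = ½K_aγH² = 15070 at H/3 = 8.767 ft; rectangular part P₂ = K_a q H = 11040 at H/2 = 13.15 ft.
ȳ = (P₁·8.767 + P₂·13.15)/(P₁+P₂) = 10.62 ft.

10.6 ft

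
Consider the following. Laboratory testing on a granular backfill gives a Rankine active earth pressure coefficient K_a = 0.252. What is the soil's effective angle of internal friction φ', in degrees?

K_a = tan²(45° − φ/2) ⇒ 45° − φ/2 = arctan(√0.252) = 26.66°.
φ = 2(45° − 26.66°) = 36.69°.

36.7°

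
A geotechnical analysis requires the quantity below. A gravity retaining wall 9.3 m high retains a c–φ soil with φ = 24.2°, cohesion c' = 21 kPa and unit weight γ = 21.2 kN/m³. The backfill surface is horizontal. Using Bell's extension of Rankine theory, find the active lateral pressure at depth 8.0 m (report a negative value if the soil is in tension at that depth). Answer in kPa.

K_a = (1 − sin φ)/(1 + sin φ) = 0.4185.
σ_a = K_a γ z − 2c√K_a = 0.4185×21.2×8.0 − 2×21×0.6469 = 43.81 kPa.

43.8 kPa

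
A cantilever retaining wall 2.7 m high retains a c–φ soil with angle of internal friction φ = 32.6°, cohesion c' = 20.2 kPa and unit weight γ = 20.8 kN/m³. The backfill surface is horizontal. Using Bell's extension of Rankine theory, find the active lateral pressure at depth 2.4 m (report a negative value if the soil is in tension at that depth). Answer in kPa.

K_a = (1 − sin φ)/(1 + sin φ) = 0.2997.
σ_a = K_a γ z − 2c√K_a = 0.2997×20.8×2.4 − 2×20.2×0.5475 = -7.155 kPa.

-7.16 kPa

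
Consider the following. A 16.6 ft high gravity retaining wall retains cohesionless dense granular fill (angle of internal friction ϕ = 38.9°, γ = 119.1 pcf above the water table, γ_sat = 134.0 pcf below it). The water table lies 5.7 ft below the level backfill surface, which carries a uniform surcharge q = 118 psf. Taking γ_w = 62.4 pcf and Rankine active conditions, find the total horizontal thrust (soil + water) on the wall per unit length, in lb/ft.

7260 lb/ft

K_a = tan²(45° − φ/2) = 0.2285.
γ' = 134.0 − 62.4 = 71.60 pcf. h₂ = H − d_w = 10.9 ft.
σ'_h: at surface K_a·q = 26.97; at WT K_a(q+γd_w) = 182.1; at base K_a(q+γd_w+γ'h₂) = 360.5 psf.
P₁ = ½(26.97+182.1)×5.7 = 595.9; P₂ = ½(182.1+360.5)×10.9 = 2957; P_w = ½γ_w h₂² = 3707.
Total = 595.9+2957+3707 = 7260 lb/ft.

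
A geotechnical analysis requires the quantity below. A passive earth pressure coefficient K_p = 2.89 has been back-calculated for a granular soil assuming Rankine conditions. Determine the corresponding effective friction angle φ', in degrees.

29.1°

K_p = (1+sin φ)/(1−sin φ) ⇒ sin φ = (K_p − 1)/(K_p + 1) = 0.4859.
φ = arcsin(0.4859) = 29.07°.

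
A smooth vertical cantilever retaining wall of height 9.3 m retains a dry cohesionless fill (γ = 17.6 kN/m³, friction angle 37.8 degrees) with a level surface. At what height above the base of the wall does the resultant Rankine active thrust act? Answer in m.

3.10 m

K_a = 0.2400.
The pressure distribution is triangular, so the resultant acts at H/3 above the base = 9.3/3 = 3.100 m.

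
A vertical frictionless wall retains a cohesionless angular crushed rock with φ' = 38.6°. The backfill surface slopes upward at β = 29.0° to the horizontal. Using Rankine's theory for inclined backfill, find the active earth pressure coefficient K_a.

K_a = cos β · (cos β − √(cos²β − cos²φ)) / (cos β + √(cos²β − cos²φ)).
cos β = 0.8746, cos φ = 0.7815, √(cos²β − cos²φ) = 0.3927.
K_a = 0.8746 × (0.8746 − 0.3927)/(0.8746 + 0.3927) = 0.3326.

0.333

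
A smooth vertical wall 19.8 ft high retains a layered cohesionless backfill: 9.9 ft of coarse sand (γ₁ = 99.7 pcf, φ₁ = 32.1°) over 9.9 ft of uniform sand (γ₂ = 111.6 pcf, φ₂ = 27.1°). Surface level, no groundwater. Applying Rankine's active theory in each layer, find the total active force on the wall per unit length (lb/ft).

K_a1 = tan²(45°−32.1°/2) = 0.3060; K_a2 = tan²(45°−27.1°/2) = 0.3741.
Layer 1: σ at base = K_a1 γ₁ h₁ = 302.0 psf; P₁ = ½×302.0×9.9 = 1495.
Layer 2: σ_v at top = γ₁h₁ = 987.0; σ_h top = K_a2×987.0 = 369.2; σ_h base = K_a2×(987.0+111.6×9.9) = 782.5.
P₂ = ½(369.2+782.5)×9.9 = 5701. Total P_a = 1495+5701 = 7196 lb/ft.

7200 lb/ft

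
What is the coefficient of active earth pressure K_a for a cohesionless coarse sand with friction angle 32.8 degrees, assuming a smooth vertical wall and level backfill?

K_a = (1 − sin φ)/(1 + sin φ) = (1 − sin 32.8°)/(1 + sin 32.8°) = 0.2973.

0.297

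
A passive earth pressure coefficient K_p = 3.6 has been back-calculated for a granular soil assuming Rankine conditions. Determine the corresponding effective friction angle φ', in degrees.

34.4°

K_p = (1+sin φ)/(1−sin φ) ⇒ sin φ = (K_p − 1)/(K_p + 1) = 0.5652.
φ = arcsin(0.5652) = 34.42°.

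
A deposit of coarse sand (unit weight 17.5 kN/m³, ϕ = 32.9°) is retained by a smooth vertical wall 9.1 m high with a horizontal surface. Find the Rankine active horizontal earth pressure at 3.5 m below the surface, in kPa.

K_a = (1 − sin φ)/(1 + sin φ) = 0.2960.
σ_h = K_a γ z = 0.2960 × 17.5 × 3.5 = 18.13 kPa.

18.1 kPa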